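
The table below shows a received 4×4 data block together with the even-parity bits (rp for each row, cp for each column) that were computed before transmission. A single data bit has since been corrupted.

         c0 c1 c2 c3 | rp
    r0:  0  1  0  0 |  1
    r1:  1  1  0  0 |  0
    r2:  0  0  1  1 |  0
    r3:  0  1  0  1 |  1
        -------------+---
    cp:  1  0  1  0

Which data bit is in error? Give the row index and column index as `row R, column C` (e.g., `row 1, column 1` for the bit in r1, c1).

row 3, column 1

Recompute each row's even parity and compare to rp:
  r0: data parity 1, sent rp 1 → ok
  r1: data parity 0, sent rp 0 → ok
  r2: data parity 0, sent rp 0 → ok
  r3: data parity 0, sent rp 1 → mismatch
Recompute each column's even parity and compare to cp:
  c0: data parity 1, sent cp 1 → ok
  c1: data parity 1, sent cp 0 → mismatch
  c2: data parity 1, sent cp 1 → ok
  c3: data parity 0, sent cp 0 → ok
Exactly one row (r3) and one column (c1) fail → the flipped bit is at their intersection.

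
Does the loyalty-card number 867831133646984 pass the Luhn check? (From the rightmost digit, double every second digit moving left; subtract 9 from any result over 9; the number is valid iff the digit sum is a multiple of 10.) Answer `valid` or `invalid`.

From the right, keep odd positions and double even positions (subtract 9 from any doubled value over 9):
  doubled (positions 2,4,...): 7 3 3 6 2 7 3 → sum 31
  kept (positions 1,3,...): 4 9 4 3 1 3 7 8 → sum 39
Total = 70.
70 mod 10 = 0, so the number is valid.

valid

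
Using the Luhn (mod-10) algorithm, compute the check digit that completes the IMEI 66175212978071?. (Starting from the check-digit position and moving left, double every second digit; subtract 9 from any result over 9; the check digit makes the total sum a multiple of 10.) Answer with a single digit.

0

Partial digits right→left: 1 7 0 8 7 9 2 1 2 5 7 1 6 6
Double every second digit counting from the check-digit position (so the 1st, 3rd, 5th, ... of the partial from the right).
  doubled (with −9 where >9): 2 0 5 4 4 5 3 → sum 23
  kept as-is: 7 8 9 1 5 1 6 → sum 37
Total = 23 + 37 = 60.
Check digit = (10 − (60 mod 10)) mod 10 = 0.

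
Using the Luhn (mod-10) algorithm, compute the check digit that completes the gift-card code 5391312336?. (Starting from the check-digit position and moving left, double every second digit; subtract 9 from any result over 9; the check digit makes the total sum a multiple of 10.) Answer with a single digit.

Partial digits right→left: 6 3 3 2 1 3 1 9 3 5
Double every second digit counting from the check-digit position (so the 1st, 3rd, 5th, ... of the partial from the right).
  doubled (with −9 where >9): 3 6 2 2 6 → sum 19
  kept as-is: 3 2 3 9 5 → sum 22
Total = 19 + 22 = 41.
Check digit = (10 − (41 mod 10)) mod 10 = 9.

9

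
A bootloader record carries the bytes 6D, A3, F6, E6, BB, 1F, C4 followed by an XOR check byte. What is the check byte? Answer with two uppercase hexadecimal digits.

BE

XOR the bytes together:
  start with 0x6D
  0x6D ⊕ 0xA3 = 0xCE
  0xCE ⊕ 0xF6 = 0x38
  0x38 ⊕ 0xE6 = 0xDE
  0xDE ⊕ 0xBB = 0x65
  0x65 ⊕ 0x1F = 0x7A
  0x7A ⊕ 0xC4 = 0xBE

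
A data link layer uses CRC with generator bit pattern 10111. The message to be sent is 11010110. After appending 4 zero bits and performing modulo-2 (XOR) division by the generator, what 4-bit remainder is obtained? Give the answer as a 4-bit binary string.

1000

Append 4 zeros: 110101100000. Divide by 10111 (XOR where the leading bit is 1):
  pos 0: 11010 XOR 10111 = 01101
  pos 1: 11011 XOR 10111 = 01100
  pos 2: 11001 XOR 10111 = 01110
  pos 3: 11100 XOR 10111 = 01011
  pos 4: 10110 XOR 10111 = 00001
Remainder (last 4 bits) = 1000. This is the CRC / FCS.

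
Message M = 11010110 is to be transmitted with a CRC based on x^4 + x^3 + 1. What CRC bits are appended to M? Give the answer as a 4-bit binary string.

Append 4 zeros: 110101100000. Divide by 11001 (XOR where the leading bit is 1):
  pos 0: 11010 XOR 11001 = 00011
  pos 3: 11110 XOR 11001 = 00111
  pos 5: 11100 XOR 11001 = 00101
  pos 7: 10100 XOR 11001 = 01101
Remainder (last 4 bits) = 1101. This is the CRC / FCS.

1101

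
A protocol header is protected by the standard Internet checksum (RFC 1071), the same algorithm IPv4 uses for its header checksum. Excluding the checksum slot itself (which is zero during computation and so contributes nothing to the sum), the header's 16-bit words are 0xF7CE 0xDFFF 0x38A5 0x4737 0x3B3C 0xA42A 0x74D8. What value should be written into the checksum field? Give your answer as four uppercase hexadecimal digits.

One's-complement addition (fold any carry out of bit 15 back into bit 0):
  0xF7CE + 0xDFFF = 0x1D7CD → wrap carry → 0xD7CE
  0xD7CE + 0x38A5 = 0x11073 → wrap carry → 0x1074
  0x1074 + 0x4737 = 0x057AB
  0x57AB + 0x3B3C = 0x092E7
  0x92E7 + 0xA42A = 0x13711 → wrap carry → 0x3712
  0x3712 + 0x74D8 = 0x0ABEA
One's-complement sum = 0xABEA.
Checksum = ~0xABEA & 0xFFFF = 0x5415.

5415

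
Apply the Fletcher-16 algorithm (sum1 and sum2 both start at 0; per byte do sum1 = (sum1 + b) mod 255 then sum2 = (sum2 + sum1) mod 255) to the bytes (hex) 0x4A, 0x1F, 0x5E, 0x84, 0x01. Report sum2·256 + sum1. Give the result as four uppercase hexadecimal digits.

154D

Running sums (mod 255):
  after byte 0 (0x4A): sum1=74, sum2=74
  after byte 1 (0x1F): sum1=105, sum2=179
  after byte 2 (0x5E): sum1=199, sum2=123
  after byte 3 (0x84): sum1=76, sum2=199
  after byte 4 (0x01): sum1=77, sum2=21
Checksum = sum2·256 + sum1 = 21·256 + 77 = 5453 = 0x154D.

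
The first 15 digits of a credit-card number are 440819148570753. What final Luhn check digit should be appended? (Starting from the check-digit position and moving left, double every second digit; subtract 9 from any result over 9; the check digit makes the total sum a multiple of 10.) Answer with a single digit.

Partial digits right→left: 3 5 7 0 7 5 8 4 1 9 1 8 0 4 4
Double every second digit counting from the check-digit position (so the 1st, 3rd, 5th, ... of the partial from the right).
  doubled (with −9 where >9): 6 5 5 7 2 2 0 8 → sum 35
  kept as-is: 5 0 5 4 9 8 4 → sum 35
Total = 35 + 35 = 70.
Check digit = (10 − (70 mod 10)) mod 10 = 0.

0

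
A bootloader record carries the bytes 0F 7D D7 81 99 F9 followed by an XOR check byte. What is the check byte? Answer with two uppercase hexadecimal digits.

44

XOR the bytes together:
  start with 0x0F
  0x0F ⊕ 0x7D = 0x72
  0x72 ⊕ 0xD7 = 0xA5
  0xA5 ⊕ 0x81 = 0x24
  0x24 ⊕ 0x99 = 0xBD
  0xBD ⊕ 0xF9 = 0x44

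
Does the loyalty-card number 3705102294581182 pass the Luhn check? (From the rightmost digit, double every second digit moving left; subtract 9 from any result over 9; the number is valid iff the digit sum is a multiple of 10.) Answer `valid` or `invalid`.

From the right, keep odd positions and double even positions (subtract 9 from any doubled value over 9):
  doubled (positions 2,4,...): 7 2 1 9 4 2 0 6 → sum 31
  kept (positions 1,3,...): 2 1 8 4 2 0 5 7 → sum 29
Total = 60.
60 mod 10 = 0, so the number is valid.

valid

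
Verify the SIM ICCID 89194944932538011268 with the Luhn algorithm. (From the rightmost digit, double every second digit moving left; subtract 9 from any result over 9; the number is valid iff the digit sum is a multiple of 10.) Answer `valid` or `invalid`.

From the right, keep odd positions and double even positions (subtract 9 from any doubled value over 9):
  doubled (positions 2,4,...): 3 2 0 6 4 9 8 8 2 7 → sum 49
  kept (positions 1,3,...): 8 2 1 8 5 3 4 9 9 9 → sum 58
Total = 107.
107 mod 10 = 7, so the number is invalid.

invalid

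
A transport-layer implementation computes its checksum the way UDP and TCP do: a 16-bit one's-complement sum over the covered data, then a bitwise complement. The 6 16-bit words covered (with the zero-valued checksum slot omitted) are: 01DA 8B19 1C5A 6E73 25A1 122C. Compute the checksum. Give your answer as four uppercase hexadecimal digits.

One's-complement addition (fold any carry out of bit 15 back into bit 0):
  0x01DA + 0x8B19 = 0x08CF3
  0x8CF3 + 0x1C5A = 0x0A94D
  0xA94D + 0x6E73 = 0x117C0 → wrap carry → 0x17C1
  0x17C1 + 0x25A1 = 0x03D62
  0x3D62 + 0x122C = 0x04F8E
One's-complement sum = 0x4F8E.
Checksum = ~0x4F8E & 0xFFFF = 0xB071.

B071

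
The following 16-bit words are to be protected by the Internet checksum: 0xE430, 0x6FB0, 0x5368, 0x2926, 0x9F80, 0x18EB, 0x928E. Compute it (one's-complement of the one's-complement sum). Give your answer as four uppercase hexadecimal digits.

E495

One's-complement addition (fold any carry out of bit 15 back into bit 0):
  0xE430 + 0x6FB0 = 0x153E0 → wrap carry → 0x53E1
  0x53E1 + 0x5368 = 0x0A749
  0xA749 + 0x2926 = 0x0D06F
  0xD06F + 0x9F80 = 0x16FEF → wrap carry → 0x6FF0
  0x6FF0 + 0x18EB = 0x088DB
  0x88DB + 0x928E = 0x11B69 → wrap carry → 0x1B6A
One's-complement sum = 0x1B6A.
Checksum = ~0x1B6A & 0xFFFF = 0xE495.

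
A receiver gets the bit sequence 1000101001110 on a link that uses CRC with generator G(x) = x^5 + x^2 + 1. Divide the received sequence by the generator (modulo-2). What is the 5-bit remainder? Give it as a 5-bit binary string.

00111

Modulo-2 division of 1000101001110 by 100101:
  pos 0: 100010 XOR 100101 = 000111
  pos 3: 111100 XOR 100101 = 011001
  pos 4: 110011 XOR 100101 = 010110
  pos 5: 101101 XOR 100101 = 001000
  pos 7: 100010 XOR 100101 = 000111
Remainder = 00111 (nonzero — an error is detected).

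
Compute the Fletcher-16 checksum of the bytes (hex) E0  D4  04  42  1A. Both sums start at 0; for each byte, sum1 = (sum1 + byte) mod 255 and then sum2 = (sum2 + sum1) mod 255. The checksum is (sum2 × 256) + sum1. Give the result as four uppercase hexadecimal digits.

Running sums (mod 255):
  after byte 0 (E0): sum1=224, sum2=224
  after byte 1 (D4): sum1=181, sum2=150
  after byte 2 (04): sum1=185, sum2=80
  after byte 3 (42): sum1=251, sum2=76
  after byte 4 (1A): sum1=22, sum2=98
Checksum = sum2·256 + sum1 = 98·256 + 22 = 25110 = 0x6216.

6216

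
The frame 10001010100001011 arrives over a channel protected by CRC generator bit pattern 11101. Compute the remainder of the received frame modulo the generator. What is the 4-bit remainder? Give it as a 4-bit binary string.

0010

Modulo-2 division of 10001010100001011 by 11101:
  pos 0: 10001 XOR 11101 = 01100
  pos 1: 11000 XOR 11101 = 00101
  pos 3: 10110 XOR 11101 = 01011
  pos 4: 10111 XOR 11101 = 01010
  pos 5: 10100 XOR 11101 = 01001
  pos 6: 10010 XOR 11101 = 01111
  pos 7: 11110 XOR 11101 = 00011
  pos 10: 11010 XOR 11101 = 00111
  pos 12: 11111 XOR 11101 = 00010
Remainder = 0010 (nonzero — an error is detected).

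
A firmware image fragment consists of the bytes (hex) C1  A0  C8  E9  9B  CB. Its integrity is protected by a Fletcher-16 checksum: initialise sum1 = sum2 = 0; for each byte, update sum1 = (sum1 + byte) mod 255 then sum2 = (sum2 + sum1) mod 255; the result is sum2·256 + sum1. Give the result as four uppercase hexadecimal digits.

917C

Running sums (mod 255):
  after byte 0 (C1): sum1=193, sum2=193
  after byte 1 (A0): sum1=98, sum2=36
  after byte 2 (C8): sum1=43, sum2=79
  after byte 3 (E9): sum1=21, sum2=100
  after byte 4 (9B): sum1=176, sum2=21
  after byte 5 (CB): sum1=124, sum2=145
Checksum = sum2·256 + sum1 = 145·256 + 124 = 37244 = 0x917C.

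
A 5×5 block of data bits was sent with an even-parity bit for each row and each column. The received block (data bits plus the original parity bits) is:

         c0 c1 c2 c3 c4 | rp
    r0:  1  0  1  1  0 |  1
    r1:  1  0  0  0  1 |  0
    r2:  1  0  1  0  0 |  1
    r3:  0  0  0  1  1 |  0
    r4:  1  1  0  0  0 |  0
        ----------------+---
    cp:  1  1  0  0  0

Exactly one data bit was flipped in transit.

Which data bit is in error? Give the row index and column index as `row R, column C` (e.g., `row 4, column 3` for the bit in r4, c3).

row 2, column 0

Recompute each row's even parity and compare to rp:
  r0: data parity 1, sent rp 1 → ok
  r1: data parity 0, sent rp 0 → ok
  r2: data parity 0, sent rp 1 → mismatch
  r3: data parity 0, sent rp 0 → ok
  r4: data parity 0, sent rp 0 → ok
Recompute each column's even parity and compare to cp:
  c0: data parity 0, sent cp 1 → mismatch
  c1: data parity 1, sent cp 1 → ok
  c2: data parity 0, sent cp 0 → ok
  c3: data parity 0, sent cp 0 → ok
  c4: data parity 0, sent cp 0 → ok
Exactly one row (r2) and one column (c0) fail → the flipped bit is at their intersection.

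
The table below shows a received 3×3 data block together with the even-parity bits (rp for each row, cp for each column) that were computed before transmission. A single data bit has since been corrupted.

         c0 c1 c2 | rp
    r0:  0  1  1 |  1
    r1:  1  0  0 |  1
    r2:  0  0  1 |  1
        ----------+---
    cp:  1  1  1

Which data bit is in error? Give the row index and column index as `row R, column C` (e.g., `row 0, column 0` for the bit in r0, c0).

row 0, column 2

Recompute each row's even parity and compare to rp:
  r0: data parity 0, sent rp 1 → mismatch
  r1: data parity 1, sent rp 1 → ok
  r2: data parity 1, sent rp 1 → ok
Recompute each column's even parity and compare to cp:
  c0: data parity 1, sent cp 1 → ok
  c1: data parity 1, sent cp 1 → ok
  c2: data parity 0, sent cp 1 → mismatch
Exactly one row (r0) and one column (c2) fail → the flipped bit is at their intersection.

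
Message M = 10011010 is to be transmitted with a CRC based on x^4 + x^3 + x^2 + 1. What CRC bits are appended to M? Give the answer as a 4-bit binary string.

Append 4 zeros: 100110100000. Divide by 11101 (XOR where the leading bit is 1):
  pos 0: 10011 XOR 11101 = 01110
  pos 1: 11100 XOR 11101 = 00001
  pos 5: 11000 XOR 11101 = 00101
  pos 7: 10100 XOR 11101 = 01001
Remainder (last 4 bits) = 1001. This is the CRC / FCS.

1001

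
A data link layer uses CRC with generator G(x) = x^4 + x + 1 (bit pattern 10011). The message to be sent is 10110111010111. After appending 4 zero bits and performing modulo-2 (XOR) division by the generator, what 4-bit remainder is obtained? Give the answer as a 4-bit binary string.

0110

Append 4 zeros: 101101110101110000. Divide by 10011 (XOR where the leading bit is 1):
  pos 0: 10110 XOR 10011 = 00101
  pos 2: 10111 XOR 10011 = 00100
  pos 4: 10010 XOR 10011 = 00001
  pos 8: 11011 XOR 10011 = 01000
  pos 9: 10001 XOR 10011 = 00010
  pos 12: 10000 XOR 10011 = 00011
Remainder (last 4 bits) = 0110. This is the CRC / FCS.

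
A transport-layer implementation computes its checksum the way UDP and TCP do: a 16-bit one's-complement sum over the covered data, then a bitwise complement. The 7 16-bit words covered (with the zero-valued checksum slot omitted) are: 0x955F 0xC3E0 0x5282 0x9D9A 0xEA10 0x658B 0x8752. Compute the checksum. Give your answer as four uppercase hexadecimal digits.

DFB3

One's-complement addition (fold any carry out of bit 15 back into bit 0):
  0x955F + 0xC3E0 = 0x1593F → wrap carry → 0x5940
  0x5940 + 0x5282 = 0x0ABC2
  0xABC2 + 0x9D9A = 0x1495C → wrap carry → 0x495D
  0x495D + 0xEA10 = 0x1336D → wrap carry → 0x336E
  0x336E + 0x658B = 0x098F9
  0x98F9 + 0x8752 = 0x1204B → wrap carry → 0x204C
One's-complement sum = 0x204C.
Checksum = ~0x204C & 0xFFFF = 0xDFB3.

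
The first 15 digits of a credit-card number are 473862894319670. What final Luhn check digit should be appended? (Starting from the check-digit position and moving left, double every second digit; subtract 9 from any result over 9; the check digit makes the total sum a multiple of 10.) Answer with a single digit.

Partial digits right→left: 0 7 6 9 1 3 4 9 8 2 6 8 3 7 4
Double every second digit counting from the check-digit position (so the 1st, 3rd, 5th, ... of the partial from the right).
  doubled (with −9 where >9): 0 3 2 8 7 3 6 8 → sum 37
  kept as-is: 7 9 3 9 2 8 7 → sum 45
Total = 37 + 45 = 82.
Check digit = (10 − (82 mod 10)) mod 10 = 8.

8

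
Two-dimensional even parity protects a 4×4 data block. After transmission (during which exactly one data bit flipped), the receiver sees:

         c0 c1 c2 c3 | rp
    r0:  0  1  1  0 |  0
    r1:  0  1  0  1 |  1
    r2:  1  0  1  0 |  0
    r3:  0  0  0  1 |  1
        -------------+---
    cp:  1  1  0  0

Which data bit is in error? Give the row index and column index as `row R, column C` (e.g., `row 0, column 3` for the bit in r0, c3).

Recompute each row's even parity and compare to rp:
  r0: data parity 0, sent rp 0 → ok
  r1: data parity 0, sent rp 1 → mismatch
  r2: data parity 0, sent rp 0 → ok
  r3: data parity 1, sent rp 1 → ok
Recompute each column's even parity and compare to cp:
  c0: data parity 1, sent cp 1 → ok
  c1: data parity 0, sent cp 1 → mismatch
  c2: data parity 0, sent cp 0 → ok
  c3: data parity 0, sent cp 0 → ok
Exactly one row (r1) and one column (c1) fail → the flipped bit is at their intersection.

row 1, column 1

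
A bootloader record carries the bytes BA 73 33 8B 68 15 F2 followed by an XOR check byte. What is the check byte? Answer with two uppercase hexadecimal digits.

FE

XOR the bytes together:
  start with 0xBA
  0xBA ⊕ 0x73 = 0xC9
  0xC9 ⊕ 0x33 = 0xFA
  0xFA ⊕ 0x8B = 0x71
  0x71 ⊕ 0x68 = 0x19
  0x19 ⊕ 0x15 = 0x0C
  0x0C ⊕ 0xF2 = 0xFE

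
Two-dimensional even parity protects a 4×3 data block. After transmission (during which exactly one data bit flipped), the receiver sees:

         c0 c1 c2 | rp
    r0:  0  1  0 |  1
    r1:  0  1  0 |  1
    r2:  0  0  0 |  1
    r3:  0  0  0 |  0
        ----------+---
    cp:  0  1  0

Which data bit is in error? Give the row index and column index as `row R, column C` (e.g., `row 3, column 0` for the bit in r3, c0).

row 2, column 1

Recompute each row's even parity and compare to rp:
  r0: data parity 1, sent rp 1 → ok
  r1: data parity 1, sent rp 1 → ok
  r2: data parity 0, sent rp 1 → mismatch
  r3: data parity 0, sent rp 0 → ok
Recompute each column's even parity and compare to cp:
  c0: data parity 0, sent cp 0 → ok
  c1: data parity 0, sent cp 1 → mismatch
  c2: data parity 0, sent cp 0 → ok
Exactly one row (r2) and one column (c1) fail → the flipped bit is at their intersection.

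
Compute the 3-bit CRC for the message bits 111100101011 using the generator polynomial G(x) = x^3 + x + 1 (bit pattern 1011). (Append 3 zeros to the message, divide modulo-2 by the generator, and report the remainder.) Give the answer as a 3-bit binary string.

111

Append 3 zeros: 111100101011000. Divide by 1011 (XOR where the leading bit is 1):
  pos 0: 1111 XOR 1011 = 0100
  pos 1: 1000 XOR 1011 = 0011
  pos 3: 1101 XOR 1011 = 0110
  pos 4: 1100 XOR 1011 = 0111
  pos 5: 1111 XOR 1011 = 0100
  pos 6: 1000 XOR 1011 = 0011
  pos 8: 1111 XOR 1011 = 0100
  pos 9: 1000 XOR 1011 = 0011
  pos 11: 1100 XOR 1011 = 0111
Remainder (last 3 bits) = 111. This is the CRC / FCS.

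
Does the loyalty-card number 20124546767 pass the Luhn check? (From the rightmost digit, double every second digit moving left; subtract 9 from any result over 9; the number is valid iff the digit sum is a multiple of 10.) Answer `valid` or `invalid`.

invalid

From the right, keep odd positions and double even positions (subtract 9 from any doubled value over 9):
  doubled (positions 2,4,...): 3 3 1 4 0 → sum 11
  kept (positions 1,3,...): 7 7 4 4 1 2 → sum 25
Total = 36.
36 mod 10 = 6, so the number is invalid.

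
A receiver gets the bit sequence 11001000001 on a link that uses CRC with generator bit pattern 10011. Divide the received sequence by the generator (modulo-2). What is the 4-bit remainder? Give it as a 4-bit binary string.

Modulo-2 division of 11001000001 by 10011:
  pos 0: 11001 XOR 10011 = 01010
  pos 1: 10100 XOR 10011 = 00111
  pos 3: 11100 XOR 10011 = 01111
  pos 4: 11110 XOR 10011 = 01101
  pos 5: 11010 XOR 10011 = 01001
  pos 6: 10011 XOR 10011 = 00000
Remainder = 0000 (zero — the frame passes the CRC check).

0000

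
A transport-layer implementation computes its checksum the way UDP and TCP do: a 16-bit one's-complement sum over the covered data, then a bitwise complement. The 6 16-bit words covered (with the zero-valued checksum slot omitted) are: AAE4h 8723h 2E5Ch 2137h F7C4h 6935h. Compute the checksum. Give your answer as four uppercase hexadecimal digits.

1D6A

One's-complement addition (fold any carry out of bit 15 back into bit 0):
  0xAAE4 + 0x8723 = 0x13207 → wrap carry → 0x3208
  0x3208 + 0x2E5C = 0x06064
  0x6064 + 0x2137 = 0x0819B
  0x819B + 0xF7C4 = 0x1795F → wrap carry → 0x7960
  0x7960 + 0x6935 = 0x0E295
One's-complement sum = 0xE295.
Checksum = ~0xE295 & 0xFFFF = 0x1D6A.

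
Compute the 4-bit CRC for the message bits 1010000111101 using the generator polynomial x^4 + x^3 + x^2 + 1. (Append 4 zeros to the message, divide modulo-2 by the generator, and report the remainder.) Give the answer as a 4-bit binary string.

Append 4 zeros: 10100001111010000. Divide by 11101 (XOR where the leading bit is 1):
  pos 0: 10100 XOR 11101 = 01001
  pos 1: 10010 XOR 11101 = 01111
  pos 2: 11110 XOR 11101 = 00011
  pos 5: 11111 XOR 11101 = 00010
  pos 8: 10101 XOR 11101 = 01000
  pos 9: 10000 XOR 11101 = 01101
  pos 10: 11010 XOR 11101 = 00111
  pos 12: 11100 XOR 11101 = 00001
Remainder (last 4 bits) = 0001. This is the CRC / FCS.

0001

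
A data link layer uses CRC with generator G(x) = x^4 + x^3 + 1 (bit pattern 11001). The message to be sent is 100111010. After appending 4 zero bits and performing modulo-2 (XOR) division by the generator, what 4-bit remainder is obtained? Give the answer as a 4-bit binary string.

0100

Append 4 zeros: 1001110100000. Divide by 11001 (XOR where the leading bit is 1):
  pos 0: 10011 XOR 11001 = 01010
  pos 1: 10101 XOR 11001 = 01100
  pos 2: 11000 XOR 11001 = 00001
  pos 6: 11000 XOR 11001 = 00001
Remainder (last 4 bits) = 0100. This is the CRC / FCS.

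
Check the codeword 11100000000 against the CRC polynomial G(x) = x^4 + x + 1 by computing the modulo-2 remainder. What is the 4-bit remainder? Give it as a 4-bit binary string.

1000

Modulo-2 division of 11100000000 by 10011:
  pos 0: 11100 XOR 10011 = 01111
  pos 1: 11110 XOR 10011 = 01101
  pos 2: 11010 XOR 10011 = 01001
  pos 3: 10010 XOR 10011 = 00001
Remainder = 1000 (nonzero — an error is detected).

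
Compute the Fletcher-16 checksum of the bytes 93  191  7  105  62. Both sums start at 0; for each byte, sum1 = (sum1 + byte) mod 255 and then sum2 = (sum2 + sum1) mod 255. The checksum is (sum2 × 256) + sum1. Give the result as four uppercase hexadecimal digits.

F7CB

Running sums (mod 255):
  after byte 0 (93): sum1=93, sum2=93
  after byte 1 (191): sum1=29, sum2=122
  after byte 2 (7): sum1=36, sum2=158
  after byte 3 (105): sum1=141, sum2=44
  after byte 4 (62): sum1=203, sum2=247
Checksum = sum2·256 + sum1 = 247·256 + 203 = 63435 = 0xF7CB.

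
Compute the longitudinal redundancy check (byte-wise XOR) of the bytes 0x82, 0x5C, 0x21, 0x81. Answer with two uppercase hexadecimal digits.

XOR the bytes together:
  start with 0x82
  0x82 ⊕ 0x5C = 0xDE
  0xDE ⊕ 0x21 = 0xFF
  0xFF ⊕ 0x81 = 0x7E

7E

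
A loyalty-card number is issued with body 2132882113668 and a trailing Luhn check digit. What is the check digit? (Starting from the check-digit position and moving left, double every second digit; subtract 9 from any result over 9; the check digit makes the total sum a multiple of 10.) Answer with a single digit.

6

Partial digits right→left: 8 6 6 3 1 1 2 8 8 2 3 1 2
Double every second digit counting from the check-digit position (so the 1st, 3rd, 5th, ... of the partial from the right).
  doubled (with −9 where >9): 7 3 2 4 7 6 4 → sum 33
  kept as-is: 6 3 1 8 2 1 → sum 21
Total = 33 + 21 = 54.
Check digit = (10 − (54 mod 10)) mod 10 = 6.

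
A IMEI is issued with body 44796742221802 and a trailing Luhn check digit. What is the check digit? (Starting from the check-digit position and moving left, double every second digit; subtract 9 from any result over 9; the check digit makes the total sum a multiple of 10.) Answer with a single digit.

Partial digits right→left: 2 0 8 1 2 2 2 4 7 6 9 7 4 4
Double every second digit counting from the check-digit position (so the 1st, 3rd, 5th, ... of the partial from the right).
  doubled (with −9 where >9): 4 7 4 4 5 9 8 → sum 41
  kept as-is: 0 1 2 4 6 7 4 → sum 24
Total = 41 + 24 = 65.
Check digit = (10 − (65 mod 10)) mod 10 = 5.

5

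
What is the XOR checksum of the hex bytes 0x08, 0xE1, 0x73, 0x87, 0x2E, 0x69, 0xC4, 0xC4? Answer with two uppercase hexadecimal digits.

5A

XOR the bytes together:
  start with 0x08
  0x08 ⊕ 0xE1 = 0xE9
  0xE9 ⊕ 0x73 = 0x9A
  0x9A ⊕ 0x87 = 0x1D
  0x1D ⊕ 0x2E = 0x33
  0x33 ⊕ 0x69 = 0x5A
  0x5A ⊕ 0xC4 = 0x9E
  0x9E ⊕ 0xC4 = 0x5A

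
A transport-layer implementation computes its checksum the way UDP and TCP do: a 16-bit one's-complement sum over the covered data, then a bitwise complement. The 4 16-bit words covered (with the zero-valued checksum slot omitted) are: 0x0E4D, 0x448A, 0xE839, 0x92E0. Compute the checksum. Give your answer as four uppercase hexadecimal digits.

320E

One's-complement addition (fold any carry out of bit 15 back into bit 0):
  0x0E4D + 0x448A = 0x052D7
  0x52D7 + 0xE839 = 0x13B10 → wrap carry → 0x3B11
  0x3B11 + 0x92E0 = 0x0CDF1
One's-complement sum = 0xCDF1.
Checksum = ~0xCDF1 & 0xFFFF = 0x320E.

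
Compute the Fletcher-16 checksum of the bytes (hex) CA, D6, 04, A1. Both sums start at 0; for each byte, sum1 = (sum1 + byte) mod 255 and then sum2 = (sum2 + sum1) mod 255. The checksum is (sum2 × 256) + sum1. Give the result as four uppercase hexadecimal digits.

5947

Running sums (mod 255):
  after byte 0 (CA): sum1=202, sum2=202
  after byte 1 (D6): sum1=161, sum2=108
  after byte 2 (04): sum1=165, sum2=18
  after byte 3 (A1): sum1=71, sum2=89
Checksum = sum2·256 + sum1 = 89·256 + 71 = 22855 = 0x5947.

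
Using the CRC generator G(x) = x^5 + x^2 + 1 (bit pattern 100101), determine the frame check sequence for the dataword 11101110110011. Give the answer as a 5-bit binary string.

Append 5 zeros: 1110111011001100000. Divide by 100101 (XOR where the leading bit is 1):
  pos 0: 111011 XOR 100101 = 011110
  pos 1: 111101 XOR 100101 = 011000
  pos 2: 110000 XOR 100101 = 010101
  pos 3: 101011 XOR 100101 = 001110
  pos 5: 111010 XOR 100101 = 011111
  pos 6: 111110 XOR 100101 = 011011
  pos 7: 110111 XOR 100101 = 010010
  pos 8: 100101 XOR 100101 = 000000
Remainder (last 5 bits) = 00000. This is the CRC / FCS.

00000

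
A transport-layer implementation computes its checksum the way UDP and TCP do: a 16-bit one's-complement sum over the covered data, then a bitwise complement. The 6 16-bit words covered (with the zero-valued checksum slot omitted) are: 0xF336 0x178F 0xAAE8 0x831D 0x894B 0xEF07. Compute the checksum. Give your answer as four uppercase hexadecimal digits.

One's-complement addition (fold any carry out of bit 15 back into bit 0):
  0xF336 + 0x178F = 0x10AC5 → wrap carry → 0x0AC6
  0x0AC6 + 0xAAE8 = 0x0B5AE
  0xB5AE + 0x831D = 0x138CB → wrap carry → 0x38CC
  0x38CC + 0x894B = 0x0C217
  0xC217 + 0xEF07 = 0x1B11E → wrap carry → 0xB11F
One's-complement sum = 0xB11F.
Checksum = ~0xB11F & 0xFFFF = 0x4EE0.

4EE0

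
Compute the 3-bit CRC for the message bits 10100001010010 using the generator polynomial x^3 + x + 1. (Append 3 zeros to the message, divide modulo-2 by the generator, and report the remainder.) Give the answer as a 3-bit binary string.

Append 3 zeros: 10100001010010000. Divide by 1011 (XOR where the leading bit is 1):
  pos 0: 1010 XOR 1011 = 0001
  pos 3: 1000 XOR 1011 = 0011
  pos 5: 1110 XOR 1011 = 0101
  pos 6: 1011 XOR 1011 = 0000
  pos 12: 1000 XOR 1011 = 0011
Remainder (last 3 bits) = 110. This is the CRC / FCS.

110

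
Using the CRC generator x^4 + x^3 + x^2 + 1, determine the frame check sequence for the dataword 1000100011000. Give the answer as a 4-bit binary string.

0000

Append 4 zeros: 10001000110000000. Divide by 11101 (XOR where the leading bit is 1):
  pos 0: 10001 XOR 11101 = 01100
  pos 1: 11000 XOR 11101 = 00101
  pos 3: 10100 XOR 11101 = 01001
  pos 4: 10011 XOR 11101 = 01110
  pos 5: 11101 XOR 11101 = 00000
Remainder (last 4 bits) = 0000. This is the CRC / FCS.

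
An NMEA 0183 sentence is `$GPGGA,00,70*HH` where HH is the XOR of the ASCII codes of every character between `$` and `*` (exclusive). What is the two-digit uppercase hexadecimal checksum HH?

XOR the ASCII codes of the payload characters:
  'G' = 0x47 → acc = 0x47
  'P' = 0x50 → acc = 0x17
  'G' = 0x47 → acc = 0x50
  'G' = 0x47 → acc = 0x17
  'A' = 0x41 → acc = 0x56
  ',' = 0x2C → acc = 0x7A
  '0' = 0x30 → acc = 0x4A
  '0' = 0x30 → acc = 0x7A
  ',' = 0x2C → acc = 0x56
  '7' = 0x37 → acc = 0x61
  '0' = 0x30 → acc = 0x51
Checksum = 0x51.

51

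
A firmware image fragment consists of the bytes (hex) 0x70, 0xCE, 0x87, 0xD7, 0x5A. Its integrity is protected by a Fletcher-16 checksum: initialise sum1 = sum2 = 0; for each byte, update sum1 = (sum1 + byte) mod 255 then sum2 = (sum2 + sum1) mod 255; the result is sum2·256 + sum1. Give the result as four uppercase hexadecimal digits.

Running sums (mod 255):
  after byte 0 (0x70): sum1=112, sum2=112
  after byte 1 (0xCE): sum1=63, sum2=175
  after byte 2 (0x87): sum1=198, sum2=118
  after byte 3 (0xD7): sum1=158, sum2=21
  after byte 4 (0x5A): sum1=248, sum2=14
Checksum = sum2·256 + sum1 = 14·256 + 248 = 3832 = 0x0EF8.

0EF8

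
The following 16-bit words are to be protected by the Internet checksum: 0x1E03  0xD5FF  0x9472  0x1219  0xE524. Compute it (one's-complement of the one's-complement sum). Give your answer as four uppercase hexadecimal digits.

One's-complement addition (fold any carry out of bit 15 back into bit 0):
  0x1E03 + 0xD5FF = 0x0F402
  0xF402 + 0x9472 = 0x18874 → wrap carry → 0x8875
  0x8875 + 0x1219 = 0x09A8E
  0x9A8E + 0xE524 = 0x17FB2 → wrap carry → 0x7FB3
One's-complement sum = 0x7FB3.
Checksum = ~0x7FB3 & 0xFFFF = 0x804C.

804C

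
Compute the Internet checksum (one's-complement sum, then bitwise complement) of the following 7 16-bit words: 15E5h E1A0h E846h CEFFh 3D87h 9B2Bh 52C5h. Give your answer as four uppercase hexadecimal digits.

25BB

One's-complement addition (fold any carry out of bit 15 back into bit 0):
  0x15E5 + 0xE1A0 = 0x0F785
  0xF785 + 0xE846 = 0x1DFCB → wrap carry → 0xDFCC
  0xDFCC + 0xCEFF = 0x1AECB → wrap carry → 0xAECC
  0xAECC + 0x3D87 = 0x0EC53
  0xEC53 + 0x9B2B = 0x1877E → wrap carry → 0x877F
  0x877F + 0x52C5 = 0x0DA44
One's-complement sum = 0xDA44.
Checksum = ~0xDA44 & 0xFFFF = 0x25BB.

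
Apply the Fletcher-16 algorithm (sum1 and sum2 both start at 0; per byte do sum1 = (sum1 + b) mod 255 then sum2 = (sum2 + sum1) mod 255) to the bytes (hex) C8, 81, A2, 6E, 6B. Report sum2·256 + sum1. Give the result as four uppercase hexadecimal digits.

22C6

Running sums (mod 255):
  after byte 0 (C8): sum1=200, sum2=200
  after byte 1 (81): sum1=74, sum2=19
  after byte 2 (A2): sum1=236, sum2=0
  after byte 3 (6E): sum1=91, sum2=91
  after byte 4 (6B): sum1=198, sum2=34
Checksum = sum2·256 + sum1 = 34·256 + 198 = 8902 = 0x22C6.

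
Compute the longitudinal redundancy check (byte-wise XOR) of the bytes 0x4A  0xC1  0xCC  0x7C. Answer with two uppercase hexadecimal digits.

3B

XOR the bytes together:
  start with 0x4A
  0x4A ⊕ 0xC1 = 0x8B
  0x8B ⊕ 0xCC = 0x47
  0x47 ⊕ 0x7C = 0x3B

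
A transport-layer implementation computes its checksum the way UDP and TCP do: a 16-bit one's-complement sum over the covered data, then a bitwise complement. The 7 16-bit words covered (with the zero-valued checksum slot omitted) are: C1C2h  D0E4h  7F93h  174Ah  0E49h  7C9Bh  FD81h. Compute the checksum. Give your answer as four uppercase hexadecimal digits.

4E14

One's-complement addition (fold any carry out of bit 15 back into bit 0):
  0xC1C2 + 0xD0E4 = 0x192A6 → wrap carry → 0x92A7
  0x92A7 + 0x7F93 = 0x1123A → wrap carry → 0x123B
  0x123B + 0x174A = 0x02985
  0x2985 + 0x0E49 = 0x037CE
  0x37CE + 0x7C9B = 0x0B469
  0xB469 + 0xFD81 = 0x1B1EA → wrap carry → 0xB1EB
One's-complement sum = 0xB1EB.
Checksum = ~0xB1EB & 0xFFFF = 0x4E14.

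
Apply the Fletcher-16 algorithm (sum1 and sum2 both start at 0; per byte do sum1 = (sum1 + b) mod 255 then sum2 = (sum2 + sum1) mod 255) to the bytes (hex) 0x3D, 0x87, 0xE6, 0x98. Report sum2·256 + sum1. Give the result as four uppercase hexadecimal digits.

F144

Running sums (mod 255):
  after byte 0 (0x3D): sum1=61, sum2=61
  after byte 1 (0x87): sum1=196, sum2=2
  after byte 2 (0xE6): sum1=171, sum2=173
  after byte 3 (0x98): sum1=68, sum2=241
Checksum = sum2·256 + sum1 = 241·256 + 68 = 61764 = 0xF144.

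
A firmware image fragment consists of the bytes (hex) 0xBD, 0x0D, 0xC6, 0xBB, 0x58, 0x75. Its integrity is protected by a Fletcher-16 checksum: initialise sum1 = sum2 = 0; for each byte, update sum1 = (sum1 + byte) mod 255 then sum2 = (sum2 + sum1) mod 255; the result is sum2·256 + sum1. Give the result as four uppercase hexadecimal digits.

281B

Running sums (mod 255):
  after byte 0 (0xBD): sum1=189, sum2=189
  after byte 1 (0x0D): sum1=202, sum2=136
  after byte 2 (0xC6): sum1=145, sum2=26
  after byte 3 (0xBB): sum1=77, sum2=103
  after byte 4 (0x58): sum1=165, sum2=13
  after byte 5 (0x75): sum1=27, sum2=40
Checksum = sum2·256 + sum1 = 40·256 + 27 = 10267 = 0x281B.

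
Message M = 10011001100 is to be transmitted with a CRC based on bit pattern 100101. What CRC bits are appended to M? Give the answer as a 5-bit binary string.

01111

Append 5 zeros: 1001100110000000. Divide by 100101 (XOR where the leading bit is 1):
  pos 0: 100110 XOR 100101 = 000011
  pos 4: 110110 XOR 100101 = 010011
  pos 5: 100110 XOR 100101 = 000011
  pos 9: 110000 XOR 100101 = 010101
  pos 10: 101010 XOR 100101 = 001111
Remainder (last 5 bits) = 01111. This is the CRC / FCS.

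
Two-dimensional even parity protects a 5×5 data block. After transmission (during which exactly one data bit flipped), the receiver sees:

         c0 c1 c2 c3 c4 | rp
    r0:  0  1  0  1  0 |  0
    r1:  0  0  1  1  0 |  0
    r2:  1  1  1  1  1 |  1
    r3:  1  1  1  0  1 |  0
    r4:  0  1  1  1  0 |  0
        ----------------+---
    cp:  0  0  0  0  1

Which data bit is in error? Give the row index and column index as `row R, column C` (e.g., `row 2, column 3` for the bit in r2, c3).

row 4, column 4

Recompute each row's even parity and compare to rp:
  r0: data parity 0, sent rp 0 → ok
  r1: data parity 0, sent rp 0 → ok
  r2: data parity 1, sent rp 1 → ok
  r3: data parity 0, sent rp 0 → ok
  r4: data parity 1, sent rp 0 → mismatch
Recompute each column's even parity and compare to cp:
  c0: data parity 0, sent cp 0 → ok
  c1: data parity 0, sent cp 0 → ok
  c2: data parity 0, sent cp 0 → ok
  c3: data parity 0, sent cp 0 → ok
  c4: data parity 0, sent cp 1 → mismatch
Exactly one row (r4) and one column (c4) fail → the flipped bit is at their intersection.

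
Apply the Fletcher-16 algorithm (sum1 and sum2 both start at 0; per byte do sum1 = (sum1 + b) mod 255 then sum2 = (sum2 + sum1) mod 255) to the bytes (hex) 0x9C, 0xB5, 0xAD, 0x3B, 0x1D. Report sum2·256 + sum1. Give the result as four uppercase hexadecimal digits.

Running sums (mod 255):
  after byte 0 (0x9C): sum1=156, sum2=156
  after byte 1 (0xB5): sum1=82, sum2=238
  after byte 2 (0xAD): sum1=0, sum2=238
  after byte 3 (0x3B): sum1=59, sum2=42
  after byte 4 (0x1D): sum1=88, sum2=130
Checksum = sum2·256 + sum1 = 130·256 + 88 = 33368 = 0x8258.

8258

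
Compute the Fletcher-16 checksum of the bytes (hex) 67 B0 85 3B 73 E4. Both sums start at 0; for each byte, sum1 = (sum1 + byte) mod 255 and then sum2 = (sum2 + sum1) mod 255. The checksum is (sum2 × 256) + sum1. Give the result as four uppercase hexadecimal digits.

7331

Running sums (mod 255):
  after byte 0 (67): sum1=103, sum2=103
  after byte 1 (B0): sum1=24, sum2=127
  after byte 2 (85): sum1=157, sum2=29
  after byte 3 (3B): sum1=216, sum2=245
  after byte 4 (73): sum1=76, sum2=66
  after byte 5 (E4): sum1=49, sum2=115
Checksum = sum2·256 + sum1 = 115·256 + 49 = 29489 = 0x7331.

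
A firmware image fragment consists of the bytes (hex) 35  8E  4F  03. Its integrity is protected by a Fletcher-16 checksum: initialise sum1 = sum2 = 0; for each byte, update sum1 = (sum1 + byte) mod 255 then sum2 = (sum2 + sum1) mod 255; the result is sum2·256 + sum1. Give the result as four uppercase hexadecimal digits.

2216

Running sums (mod 255):
  after byte 0 (35): sum1=53, sum2=53
  after byte 1 (8E): sum1=195, sum2=248
  after byte 2 (4F): sum1=19, sum2=12
  after byte 3 (03): sum1=22, sum2=34
Checksum = sum2·256 + sum1 = 34·256 + 22 = 8726 = 0x2216.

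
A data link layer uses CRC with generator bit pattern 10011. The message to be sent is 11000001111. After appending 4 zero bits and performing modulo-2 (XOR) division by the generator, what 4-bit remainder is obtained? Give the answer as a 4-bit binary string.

0110

Append 4 zeros: 110000011110000. Divide by 10011 (XOR where the leading bit is 1):
  pos 0: 11000 XOR 10011 = 01011
  pos 1: 10110 XOR 10011 = 00101
  pos 3: 10101 XOR 10011 = 00110
  pos 5: 11011 XOR 10011 = 01000
  pos 6: 10001 XOR 10011 = 00010
  pos 9: 10000 XOR 10011 = 00011
Remainder (last 4 bits) = 0110. This is the CRC / FCS.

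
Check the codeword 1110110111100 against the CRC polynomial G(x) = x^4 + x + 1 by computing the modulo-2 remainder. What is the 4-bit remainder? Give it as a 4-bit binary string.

Modulo-2 division of 1110110111100 by 10011:
  pos 0: 11101 XOR 10011 = 01110
  pos 1: 11101 XOR 10011 = 01110
  pos 2: 11100 XOR 10011 = 01111
  pos 3: 11111 XOR 10011 = 01100
  pos 4: 11001 XOR 10011 = 01010
  pos 5: 10101 XOR 10011 = 00110
  pos 7: 11010 XOR 10011 = 01001
  pos 8: 10010 XOR 10011 = 00001
Remainder = 0001 (nonzero — an error is detected).

0001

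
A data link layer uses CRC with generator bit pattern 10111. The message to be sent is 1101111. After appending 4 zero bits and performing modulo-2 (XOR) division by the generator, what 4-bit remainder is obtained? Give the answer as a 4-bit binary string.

1111

Append 4 zeros: 11011110000. Divide by 10111 (XOR where the leading bit is 1):
  pos 0: 11011 XOR 10111 = 01100
  pos 1: 11001 XOR 10111 = 01110
  pos 2: 11101 XOR 10111 = 01010
  pos 3: 10100 XOR 10111 = 00011
  pos 6: 11000 XOR 10111 = 01111
Remainder (last 4 bits) = 1111. This is the CRC / FCS.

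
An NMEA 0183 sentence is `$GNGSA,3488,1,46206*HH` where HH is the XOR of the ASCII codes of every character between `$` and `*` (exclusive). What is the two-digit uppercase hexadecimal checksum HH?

XOR the ASCII codes of the payload characters:
  'G' = 0x47 → acc = 0x47
  'N' = 0x4E → acc = 0x09
  'G' = 0x47 → acc = 0x4E
  'S' = 0x53 → acc = 0x1D
  'A' = 0x41 → acc = 0x5C
  ',' = 0x2C → acc = 0x70
  '3' = 0x33 → acc = 0x43
  '4' = 0x34 → acc = 0x77
  '8' = 0x38 → acc = 0x4F
  '8' = 0x38 → acc = 0x77
  ',' = 0x2C → acc = 0x5B
  '1' = 0x31 → acc = 0x6A
  ',' = 0x2C → acc = 0x46
  '4' = 0x34 → acc = 0x72
  '6' = 0x36 → acc = 0x44
  '2' = 0x32 → acc = 0x76
  '0' = 0x30 → acc = 0x46
  '6' = 0x36 → acc = 0x70
Checksum = 0x70.

70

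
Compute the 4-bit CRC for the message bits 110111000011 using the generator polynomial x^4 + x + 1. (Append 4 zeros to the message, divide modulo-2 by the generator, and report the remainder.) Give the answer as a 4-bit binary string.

1011

Append 4 zeros: 1101110000110000. Divide by 10011 (XOR where the leading bit is 1):
  pos 0: 11011 XOR 10011 = 01000
  pos 1: 10001 XOR 10011 = 00010
  pos 4: 10000 XOR 10011 = 00011
  pos 7: 11011 XOR 10011 = 01000
  pos 8: 10000 XOR 10011 = 00011
  pos 11: 11000 XOR 10011 = 01011
Remainder (last 4 bits) = 1011. This is the CRC / FCS.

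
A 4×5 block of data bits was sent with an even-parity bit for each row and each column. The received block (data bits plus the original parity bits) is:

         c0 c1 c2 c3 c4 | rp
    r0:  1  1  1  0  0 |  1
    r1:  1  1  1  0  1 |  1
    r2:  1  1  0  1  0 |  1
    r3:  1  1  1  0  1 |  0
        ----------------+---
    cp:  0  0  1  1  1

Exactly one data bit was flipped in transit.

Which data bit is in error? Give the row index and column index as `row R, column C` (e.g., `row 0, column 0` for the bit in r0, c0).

Recompute each row's even parity and compare to rp:
  r0: data parity 1, sent rp 1 → ok
  r1: data parity 0, sent rp 1 → mismatch
  r2: data parity 1, sent rp 1 → ok
  r3: data parity 0, sent rp 0 → ok
Recompute each column's even parity and compare to cp:
  c0: data parity 0, sent cp 0 → ok
  c1: data parity 0, sent cp 0 → ok
  c2: data parity 1, sent cp 1 → ok
  c3: data parity 1, sent cp 1 → ok
  c4: data parity 0, sent cp 1 → mismatch
Exactly one row (r1) and one column (c4) fail → the flipped bit is at their intersection.

row 1, column 4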